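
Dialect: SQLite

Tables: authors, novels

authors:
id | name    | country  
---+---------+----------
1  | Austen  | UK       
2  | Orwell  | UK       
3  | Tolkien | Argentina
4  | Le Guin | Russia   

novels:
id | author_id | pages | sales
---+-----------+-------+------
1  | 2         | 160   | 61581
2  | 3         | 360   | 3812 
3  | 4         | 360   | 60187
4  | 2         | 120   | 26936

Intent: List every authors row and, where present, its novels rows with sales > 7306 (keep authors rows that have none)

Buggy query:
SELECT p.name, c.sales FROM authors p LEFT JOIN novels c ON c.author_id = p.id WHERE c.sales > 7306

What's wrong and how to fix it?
Bug: Filtering c.sales in WHERE discards the NULL rows produced by LEFT JOIN, turning it into an inner join

Fix: Put 'c.sales > 7306' in the JOIN's ON clause instead of WHERE

Corrected query:
SELECT p.name, c.sales FROM authors p LEFT JOIN novels c ON c.author_id = p.id AND c.sales > 7306

Result:
name    | sales
--------+------
Austen  | NULL 
Orwell  | 26936
Orwell  | 61581
Tolkien | NULL 
Le Guin | 60187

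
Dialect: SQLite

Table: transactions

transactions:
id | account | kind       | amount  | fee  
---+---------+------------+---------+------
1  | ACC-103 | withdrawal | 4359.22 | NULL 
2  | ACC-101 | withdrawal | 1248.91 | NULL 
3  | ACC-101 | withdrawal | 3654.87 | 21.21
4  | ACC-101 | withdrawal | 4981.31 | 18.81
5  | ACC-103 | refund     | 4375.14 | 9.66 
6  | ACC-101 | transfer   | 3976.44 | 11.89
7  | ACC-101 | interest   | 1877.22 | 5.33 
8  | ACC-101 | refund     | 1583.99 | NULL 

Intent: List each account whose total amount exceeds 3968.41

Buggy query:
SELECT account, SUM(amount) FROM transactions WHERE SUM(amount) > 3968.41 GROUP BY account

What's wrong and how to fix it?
Bug: Aggregate functions cannot appear in a WHERE clause

Fix: Use HAVING (which filters groups after aggregation) instead of WHERE

Corrected query:
SELECT account, SUM(amount) FROM transactions GROUP BY account HAVING SUM(amount) > 3968.41

Result:
account | SUM(amount)
--------+------------
ACC-101 | 17322.74   
ACC-103 | 8734.36    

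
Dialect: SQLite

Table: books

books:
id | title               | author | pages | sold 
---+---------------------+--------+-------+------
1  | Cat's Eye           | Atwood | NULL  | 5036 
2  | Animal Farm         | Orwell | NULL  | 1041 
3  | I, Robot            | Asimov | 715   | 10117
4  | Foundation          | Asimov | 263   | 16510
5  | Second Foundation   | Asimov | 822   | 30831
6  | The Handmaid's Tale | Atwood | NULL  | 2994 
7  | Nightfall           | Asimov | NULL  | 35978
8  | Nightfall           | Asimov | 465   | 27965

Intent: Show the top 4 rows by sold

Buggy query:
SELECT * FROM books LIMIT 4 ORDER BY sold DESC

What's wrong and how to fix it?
Bug: LIMIT must come after ORDER BY

Fix: Sort with ORDER BY, then apply LIMIT

Corrected query:
SELECT * FROM books ORDER BY sold DESC LIMIT 4

Result:
id | title             | author | pages | sold 
---+-------------------+--------+-------+------
7  | Nightfall         | Asimov | NULL  | 35978
5  | Second Foundation | Asimov | 822   | 30831
8  | Nightfall         | Asimov | 465   | 27965
4  | Foundation        | Asimov | 263   | 16510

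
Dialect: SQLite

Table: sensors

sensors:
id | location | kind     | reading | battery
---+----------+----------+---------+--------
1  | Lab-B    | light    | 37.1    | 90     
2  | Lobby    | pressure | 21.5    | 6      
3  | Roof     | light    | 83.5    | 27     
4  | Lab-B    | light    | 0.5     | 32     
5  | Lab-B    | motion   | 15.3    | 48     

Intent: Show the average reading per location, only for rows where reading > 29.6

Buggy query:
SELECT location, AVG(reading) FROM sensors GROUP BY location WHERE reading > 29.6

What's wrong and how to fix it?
Bug: WHERE cannot follow GROUP BY

Fix: Place WHERE between FROM and GROUP BY

Corrected query:
SELECT location, AVG(reading) FROM sensors WHERE reading > 29.6 GROUP BY location

Result:
location | AVG(reading)
---------+-------------
Lab-B    | 37.1        
Roof     | 83.5        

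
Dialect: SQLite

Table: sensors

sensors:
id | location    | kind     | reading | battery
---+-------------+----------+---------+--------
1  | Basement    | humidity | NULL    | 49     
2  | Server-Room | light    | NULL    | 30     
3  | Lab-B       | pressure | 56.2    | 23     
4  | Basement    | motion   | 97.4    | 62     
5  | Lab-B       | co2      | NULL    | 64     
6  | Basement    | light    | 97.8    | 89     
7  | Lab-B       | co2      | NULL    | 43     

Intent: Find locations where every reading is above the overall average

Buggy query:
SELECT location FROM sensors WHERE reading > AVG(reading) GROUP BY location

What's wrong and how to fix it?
Bug: WHERE evaluates per row before aggregation, so AVG() is unavailable

Fix: Use a subquery for AVG and a HAVING MIN(...) filter so the condition holds for every row in the group

Corrected query:
SELECT location FROM sensors GROUP BY location HAVING MIN(reading) > (SELECT AVG(reading) FROM sensors)

Result:
location
--------
Basement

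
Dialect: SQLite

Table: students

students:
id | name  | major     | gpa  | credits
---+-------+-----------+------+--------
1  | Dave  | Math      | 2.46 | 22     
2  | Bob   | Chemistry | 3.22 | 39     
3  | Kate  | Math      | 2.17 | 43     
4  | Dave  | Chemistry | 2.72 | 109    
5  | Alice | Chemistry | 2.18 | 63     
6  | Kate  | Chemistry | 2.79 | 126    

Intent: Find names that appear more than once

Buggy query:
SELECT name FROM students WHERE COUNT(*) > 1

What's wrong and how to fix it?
Bug: COUNT(*) is an aggregate and cannot be used in WHERE

Fix: GROUP BY name, then filter groups with HAVING COUNT(*) > 1

Corrected query:
SELECT name FROM students GROUP BY name HAVING COUNT(*) > 1

Result:
name
----
Dave
Kate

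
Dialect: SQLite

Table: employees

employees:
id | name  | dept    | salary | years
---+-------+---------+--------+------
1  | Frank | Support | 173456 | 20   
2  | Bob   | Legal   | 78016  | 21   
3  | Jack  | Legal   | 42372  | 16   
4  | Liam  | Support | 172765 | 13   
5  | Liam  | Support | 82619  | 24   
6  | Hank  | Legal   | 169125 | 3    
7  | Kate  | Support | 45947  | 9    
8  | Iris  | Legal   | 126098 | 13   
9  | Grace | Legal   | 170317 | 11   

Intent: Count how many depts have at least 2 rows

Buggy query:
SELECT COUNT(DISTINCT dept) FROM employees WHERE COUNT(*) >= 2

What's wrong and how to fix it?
Bug: WHERE filters individual rows, not groups, so a group-level COUNT is invalid there

Fix: Use a subquery that GROUPs and filters with HAVING, then count its rows

Corrected query:
SELECT COUNT(*) FROM (SELECT dept FROM employees GROUP BY dept HAVING COUNT(*) >= 2)

Result:
COUNT(*)
--------
2       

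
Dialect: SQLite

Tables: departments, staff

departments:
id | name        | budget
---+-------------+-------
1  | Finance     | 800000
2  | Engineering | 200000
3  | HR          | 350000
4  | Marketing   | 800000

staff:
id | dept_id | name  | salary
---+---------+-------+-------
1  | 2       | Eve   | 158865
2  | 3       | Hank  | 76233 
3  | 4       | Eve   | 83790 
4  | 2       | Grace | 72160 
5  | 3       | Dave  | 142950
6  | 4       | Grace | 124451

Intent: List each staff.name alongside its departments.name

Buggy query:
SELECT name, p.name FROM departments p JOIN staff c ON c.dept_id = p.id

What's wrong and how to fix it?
Bug: Both tables have a 'name' column; the unqualified reference is ambiguous

Fix: Qualify the column with its table alias (c.name)

Corrected query:
SELECT c.name, p.name FROM departments p JOIN staff c ON c.dept_id = p.id

Result:
name  | name       
------+------------
Eve   | Engineering
Hank  | HR         
Eve   | Marketing  
Grace | Engineering
Dave  | HR         
Grace | Marketing  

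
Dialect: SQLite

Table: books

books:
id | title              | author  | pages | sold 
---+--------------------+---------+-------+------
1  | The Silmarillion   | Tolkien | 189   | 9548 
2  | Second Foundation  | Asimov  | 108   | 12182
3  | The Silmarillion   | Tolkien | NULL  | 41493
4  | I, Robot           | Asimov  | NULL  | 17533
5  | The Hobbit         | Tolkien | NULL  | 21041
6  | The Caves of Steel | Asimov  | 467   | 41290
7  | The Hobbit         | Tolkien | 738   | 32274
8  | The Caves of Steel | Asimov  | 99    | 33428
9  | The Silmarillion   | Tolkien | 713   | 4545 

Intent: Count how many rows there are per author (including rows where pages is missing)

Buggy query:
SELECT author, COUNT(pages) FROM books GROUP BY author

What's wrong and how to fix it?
Bug: COUNT(pages) skips NULLs, so groups with missing pages are undercounted

Fix: Use COUNT(*) to count all rows regardless of NULL

Corrected query:
SELECT author, COUNT(*) FROM books GROUP BY author

Result:
author  | COUNT(*)
--------+---------
Asimov  | 4       
Tolkien | 5       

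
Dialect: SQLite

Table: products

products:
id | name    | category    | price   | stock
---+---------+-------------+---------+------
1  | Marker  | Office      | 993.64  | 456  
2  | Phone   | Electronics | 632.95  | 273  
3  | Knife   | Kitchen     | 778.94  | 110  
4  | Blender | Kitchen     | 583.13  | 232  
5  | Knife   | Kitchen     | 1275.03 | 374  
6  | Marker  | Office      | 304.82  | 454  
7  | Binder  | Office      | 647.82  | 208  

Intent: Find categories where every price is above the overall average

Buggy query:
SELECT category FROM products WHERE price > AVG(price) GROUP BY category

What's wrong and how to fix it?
Bug: WHERE evaluates per row before aggregation, so AVG() is unavailable

Fix: Compute the overall average in a scalar subquery and compare each group's MIN against it in HAVING

Corrected query:
SELECT category FROM products GROUP BY category HAVING MIN(price) > (SELECT AVG(price) FROM products)

Result:
(no rows)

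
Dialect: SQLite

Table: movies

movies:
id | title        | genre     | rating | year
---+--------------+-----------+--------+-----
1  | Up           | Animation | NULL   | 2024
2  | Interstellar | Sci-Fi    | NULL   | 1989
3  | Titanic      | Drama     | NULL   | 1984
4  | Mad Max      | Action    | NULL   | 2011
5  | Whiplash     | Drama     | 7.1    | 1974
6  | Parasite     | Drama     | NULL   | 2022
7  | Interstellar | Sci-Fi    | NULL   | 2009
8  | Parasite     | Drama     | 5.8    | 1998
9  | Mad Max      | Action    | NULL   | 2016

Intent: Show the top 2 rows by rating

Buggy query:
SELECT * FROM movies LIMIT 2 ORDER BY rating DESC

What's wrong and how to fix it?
Bug: ORDER BY cannot follow LIMIT; LIMIT is the final clause

Fix: Sort with ORDER BY, then apply LIMIT

Corrected query:
SELECT * FROM movies ORDER BY rating DESC LIMIT 2

Result:
id | title    | genre | rating | year
---+----------+-------+--------+-----
5  | Whiplash | Drama | 7.1    | 1974
8  | Parasite | Drama | 5.8    | 1998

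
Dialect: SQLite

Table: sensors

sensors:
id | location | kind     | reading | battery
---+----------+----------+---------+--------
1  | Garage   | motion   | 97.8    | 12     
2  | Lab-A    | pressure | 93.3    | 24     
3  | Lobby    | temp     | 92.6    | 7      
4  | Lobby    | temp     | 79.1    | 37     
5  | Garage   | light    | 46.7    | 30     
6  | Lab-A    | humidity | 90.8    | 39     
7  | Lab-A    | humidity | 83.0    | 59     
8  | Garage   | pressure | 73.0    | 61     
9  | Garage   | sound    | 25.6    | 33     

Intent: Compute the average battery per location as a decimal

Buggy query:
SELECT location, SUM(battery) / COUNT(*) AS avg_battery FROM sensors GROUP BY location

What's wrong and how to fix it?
Bug: SUM(battery) and COUNT(*) are both integers; the division truncates the fractional part

Fix: Multiply by 1.0 (or CAST to REAL) to force floating-point division

Corrected query:
SELECT location, SUM(battery) * 1.0 / COUNT(*) AS avg_battery FROM sensors GROUP BY location

Result:
location | avg_battery
---------+------------
Garage   | 34         
Lab-A    | 40.666667  
Lobby    | 22         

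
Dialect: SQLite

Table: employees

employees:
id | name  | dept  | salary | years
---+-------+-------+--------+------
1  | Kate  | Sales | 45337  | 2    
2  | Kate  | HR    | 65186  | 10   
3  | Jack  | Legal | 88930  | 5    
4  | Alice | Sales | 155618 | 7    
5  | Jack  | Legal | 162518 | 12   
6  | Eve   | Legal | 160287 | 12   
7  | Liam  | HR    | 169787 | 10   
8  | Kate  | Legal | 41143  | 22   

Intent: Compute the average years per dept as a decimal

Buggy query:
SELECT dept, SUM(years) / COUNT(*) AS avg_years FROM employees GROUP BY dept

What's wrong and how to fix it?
Bug: Both operands are integers, so '/' performs integer division and truncates

Fix: Multiply by 1.0 (or CAST to REAL) to force floating-point division

Corrected query:
SELECT dept, SUM(years) * 1.0 / COUNT(*) AS avg_years FROM employees GROUP BY dept

Result:
dept  | avg_years
------+----------
HR    | 10       
Legal | 12.75    
Sales | 4.5      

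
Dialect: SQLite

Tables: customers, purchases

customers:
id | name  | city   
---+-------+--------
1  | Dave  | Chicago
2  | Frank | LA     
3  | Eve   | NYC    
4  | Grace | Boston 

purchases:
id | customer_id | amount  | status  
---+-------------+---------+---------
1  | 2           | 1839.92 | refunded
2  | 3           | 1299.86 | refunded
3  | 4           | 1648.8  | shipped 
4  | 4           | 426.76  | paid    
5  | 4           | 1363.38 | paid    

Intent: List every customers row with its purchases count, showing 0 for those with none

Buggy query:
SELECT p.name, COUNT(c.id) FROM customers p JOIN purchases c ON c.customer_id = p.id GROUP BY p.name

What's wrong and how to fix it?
Bug: An inner join excludes parents with zero children

Fix: Use LEFT JOIN so parents without children still appear (COUNT(c.id) gives 0)

Corrected query:
SELECT p.name, COUNT(c.id) FROM customers p LEFT JOIN purchases c ON c.customer_id = p.id GROUP BY p.name

Result:
name  | COUNT(c.id)
------+------------
Dave  | 0          
Eve   | 1          
Frank | 1          
Grace | 3          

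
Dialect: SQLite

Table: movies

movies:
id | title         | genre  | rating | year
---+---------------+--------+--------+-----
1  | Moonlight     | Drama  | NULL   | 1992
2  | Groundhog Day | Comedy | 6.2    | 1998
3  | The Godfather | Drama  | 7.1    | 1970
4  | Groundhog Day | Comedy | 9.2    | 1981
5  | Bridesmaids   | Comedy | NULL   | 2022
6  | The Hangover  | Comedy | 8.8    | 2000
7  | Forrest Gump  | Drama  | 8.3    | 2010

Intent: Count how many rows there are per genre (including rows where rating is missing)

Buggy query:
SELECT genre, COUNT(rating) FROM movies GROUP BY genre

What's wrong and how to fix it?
Bug: COUNT(column) counts non-NULL values only; rows with NULL rating aren't counted

Fix: Use COUNT(*) to count all rows regardless of NULL

Corrected query:
SELECT genre, COUNT(*) FROM movies GROUP BY genre

Result:
genre  | COUNT(*)
-------+---------
Comedy | 4       
Drama  | 3       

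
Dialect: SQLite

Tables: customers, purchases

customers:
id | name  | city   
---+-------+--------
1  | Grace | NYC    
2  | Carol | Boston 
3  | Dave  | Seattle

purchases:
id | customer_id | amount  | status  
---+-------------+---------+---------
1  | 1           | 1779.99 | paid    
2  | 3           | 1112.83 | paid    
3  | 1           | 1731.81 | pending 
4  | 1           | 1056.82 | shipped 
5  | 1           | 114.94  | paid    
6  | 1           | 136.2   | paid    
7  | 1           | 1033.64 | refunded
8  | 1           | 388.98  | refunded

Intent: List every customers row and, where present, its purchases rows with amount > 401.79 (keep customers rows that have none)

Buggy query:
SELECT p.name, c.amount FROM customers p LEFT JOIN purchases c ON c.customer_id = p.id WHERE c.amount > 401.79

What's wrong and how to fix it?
Bug: A WHERE condition on the right-hand table after LEFT JOIN drops unmatched parents

Fix: Put 'c.amount > 401.79' in the JOIN's ON clause instead of WHERE

Corrected query:
SELECT p.name, c.amount FROM customers p LEFT JOIN purchases c ON c.customer_id = p.id AND c.amount > 401.79

Result:
name  | amount 
------+--------
Grace | 1033.64
Grace | 1056.82
Grace | 1731.81
Grace | 1779.99
Carol | NULL   
Dave  | 1112.83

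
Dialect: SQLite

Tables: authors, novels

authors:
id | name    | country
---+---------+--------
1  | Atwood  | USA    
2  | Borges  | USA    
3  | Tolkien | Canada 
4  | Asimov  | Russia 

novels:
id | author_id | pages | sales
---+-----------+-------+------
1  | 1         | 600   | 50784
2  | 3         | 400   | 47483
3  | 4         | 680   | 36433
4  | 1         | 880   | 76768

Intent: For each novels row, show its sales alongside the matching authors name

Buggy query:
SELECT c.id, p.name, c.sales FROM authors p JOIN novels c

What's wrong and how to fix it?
Bug: JOIN with no ON clause produces a cartesian product; every novels row pairs with every authors row

Fix: Add ON c.author_id = p.id to the JOIN

Corrected query:
SELECT c.id, p.name, c.sales FROM authors p JOIN novels c ON c.author_id = p.id

Result:
id | name    | sales
---+---------+------
1  | Atwood  | 50784
2  | Tolkien | 47483
3  | Asimov  | 36433
4  | Atwood  | 76768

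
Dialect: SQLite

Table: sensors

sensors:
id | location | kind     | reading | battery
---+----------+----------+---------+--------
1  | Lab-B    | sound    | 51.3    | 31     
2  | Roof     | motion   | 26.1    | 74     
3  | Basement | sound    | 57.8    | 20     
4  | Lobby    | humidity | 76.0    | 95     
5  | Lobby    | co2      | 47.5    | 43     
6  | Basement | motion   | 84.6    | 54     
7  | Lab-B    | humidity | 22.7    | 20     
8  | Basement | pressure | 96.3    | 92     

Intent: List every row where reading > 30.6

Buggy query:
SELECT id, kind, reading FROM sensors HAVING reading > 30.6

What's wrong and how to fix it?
Bug: This is a non-aggregate query (no GROUP BY, no aggregates), so in SQLite the HAVING clause is invalid here; a row-level condition belongs in WHERE

Fix: Replace HAVING with WHERE since the condition applies to individual rows

Corrected query:
SELECT id, kind, reading FROM sensors WHERE reading > 30.6

Result:
id | kind     | reading
---+----------+--------
1  | sound    | 51.3   
3  | sound    | 57.8   
4  | humidity | 76     
5  | co2      | 47.5   
6  | motion   | 84.6   
8  | pressure | 96.3   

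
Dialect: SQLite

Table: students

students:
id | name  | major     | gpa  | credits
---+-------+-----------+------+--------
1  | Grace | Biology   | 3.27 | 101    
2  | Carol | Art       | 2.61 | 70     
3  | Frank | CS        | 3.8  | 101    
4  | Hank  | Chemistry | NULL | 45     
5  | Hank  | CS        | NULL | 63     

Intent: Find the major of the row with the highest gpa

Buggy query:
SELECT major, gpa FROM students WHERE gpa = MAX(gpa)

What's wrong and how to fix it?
Bug: WHERE is evaluated per row; an aggregate over the whole table isn't defined there

Fix: Wrap MAX in a scalar subquery so WHERE compares against a single value

Corrected query:
SELECT major, gpa FROM students WHERE gpa = (SELECT MAX(gpa) FROM students)

Result:
major | gpa
------+----
CS    | 3.8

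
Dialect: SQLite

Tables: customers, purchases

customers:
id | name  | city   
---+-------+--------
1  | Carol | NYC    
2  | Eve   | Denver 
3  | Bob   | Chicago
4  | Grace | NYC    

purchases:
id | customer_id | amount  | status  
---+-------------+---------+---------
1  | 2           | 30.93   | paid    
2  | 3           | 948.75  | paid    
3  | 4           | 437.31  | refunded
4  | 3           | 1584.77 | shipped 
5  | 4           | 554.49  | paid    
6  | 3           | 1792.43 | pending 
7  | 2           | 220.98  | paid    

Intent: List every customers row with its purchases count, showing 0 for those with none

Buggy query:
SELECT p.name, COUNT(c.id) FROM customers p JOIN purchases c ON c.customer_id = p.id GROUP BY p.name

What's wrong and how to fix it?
Bug: An inner join excludes parents with zero children

Fix: Use LEFT JOIN so parents without children still appear (COUNT(c.id) gives 0)

Corrected query:
SELECT p.name, COUNT(c.id) FROM customers p LEFT JOIN purchases c ON c.customer_id = p.id GROUP BY p.name

Result:
name  | COUNT(c.id)
------+------------
Bob   | 3          
Carol | 0          
Eve   | 2          
Grace | 2          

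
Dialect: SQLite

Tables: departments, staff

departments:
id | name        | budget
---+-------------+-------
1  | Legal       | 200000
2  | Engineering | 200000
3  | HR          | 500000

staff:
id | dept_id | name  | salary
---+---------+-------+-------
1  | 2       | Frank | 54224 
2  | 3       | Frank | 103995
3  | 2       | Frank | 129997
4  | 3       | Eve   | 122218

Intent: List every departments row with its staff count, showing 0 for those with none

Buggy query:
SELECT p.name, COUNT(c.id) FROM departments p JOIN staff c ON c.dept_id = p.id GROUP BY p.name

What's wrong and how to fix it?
Bug: An inner join excludes parents with zero children

Fix: Switch to LEFT JOIN to retain unmatched parent rows

Corrected query:
SELECT p.name, COUNT(c.id) FROM departments p LEFT JOIN staff c ON c.dept_id = p.id GROUP BY p.name

Result:
name        | COUNT(c.id)
------------+------------
Engineering | 2          
HR          | 2          
Legal       | 0          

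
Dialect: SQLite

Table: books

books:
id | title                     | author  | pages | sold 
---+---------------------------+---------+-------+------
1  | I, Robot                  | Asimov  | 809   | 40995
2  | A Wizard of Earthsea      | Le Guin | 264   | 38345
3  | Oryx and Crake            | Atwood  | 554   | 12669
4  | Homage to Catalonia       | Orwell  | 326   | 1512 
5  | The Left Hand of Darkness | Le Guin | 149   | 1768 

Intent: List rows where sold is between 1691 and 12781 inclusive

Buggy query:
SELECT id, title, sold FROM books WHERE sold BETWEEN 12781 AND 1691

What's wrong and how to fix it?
Bug: BETWEEN expects the lower bound first; with 12781 AND 1691 the range is empty

Fix: Swap the bounds so the smaller value comes first

Corrected query:
SELECT id, title, sold FROM books WHERE sold BETWEEN 1691 AND 12781

Result:
id | title                     | sold 
---+---------------------------+------
3  | Oryx and Crake            | 12669
5  | The Left Hand of Darkness | 1768 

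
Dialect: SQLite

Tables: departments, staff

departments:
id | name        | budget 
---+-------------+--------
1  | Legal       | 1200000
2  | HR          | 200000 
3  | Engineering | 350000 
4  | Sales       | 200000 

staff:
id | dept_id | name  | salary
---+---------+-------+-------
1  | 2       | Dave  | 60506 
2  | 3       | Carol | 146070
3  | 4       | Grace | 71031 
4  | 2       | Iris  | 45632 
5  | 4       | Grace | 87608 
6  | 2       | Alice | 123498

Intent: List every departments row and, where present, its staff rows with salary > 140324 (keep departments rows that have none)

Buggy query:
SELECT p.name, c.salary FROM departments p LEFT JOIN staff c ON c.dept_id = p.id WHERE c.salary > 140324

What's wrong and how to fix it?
Bug: Filtering c.salary in WHERE discards the NULL rows produced by LEFT JOIN, turning it into an inner join

Fix: Move the right-table condition into the ON clause so unmatched parents are kept

Corrected query:
SELECT p.name, c.salary FROM departments p LEFT JOIN staff c ON c.dept_id = p.id AND c.salary > 140324

Result:
name        | salary
------------+-------
Legal       | NULL  
HR          | NULL  
Engineering | 146070
Sales       | NULL  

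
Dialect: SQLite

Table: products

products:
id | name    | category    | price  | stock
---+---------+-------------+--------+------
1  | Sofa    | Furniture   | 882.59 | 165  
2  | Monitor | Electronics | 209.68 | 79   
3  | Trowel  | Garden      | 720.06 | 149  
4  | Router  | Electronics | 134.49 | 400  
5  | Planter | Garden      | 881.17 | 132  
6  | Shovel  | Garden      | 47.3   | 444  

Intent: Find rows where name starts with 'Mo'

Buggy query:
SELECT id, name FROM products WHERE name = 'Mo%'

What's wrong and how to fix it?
Bug: Wildcards only work with LIKE; '=' treats '%' as a literal character

Fix: Replace '=' with LIKE so 'Mo%' is treated as a pattern

Corrected query:
SELECT id, name FROM products WHERE name LIKE 'Mo%'

Result:
id | name   
---+--------
2  | Monitor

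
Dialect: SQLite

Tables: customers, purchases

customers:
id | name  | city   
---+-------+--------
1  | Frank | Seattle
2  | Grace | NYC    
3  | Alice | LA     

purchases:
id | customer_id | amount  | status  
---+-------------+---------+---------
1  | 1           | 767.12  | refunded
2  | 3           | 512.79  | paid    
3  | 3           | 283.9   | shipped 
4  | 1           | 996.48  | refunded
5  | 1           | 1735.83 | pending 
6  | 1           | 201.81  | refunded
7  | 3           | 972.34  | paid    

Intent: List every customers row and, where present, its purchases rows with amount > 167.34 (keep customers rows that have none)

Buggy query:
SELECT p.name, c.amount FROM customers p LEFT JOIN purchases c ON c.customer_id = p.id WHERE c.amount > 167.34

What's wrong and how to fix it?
Bug: A WHERE condition on the right-hand table after LEFT JOIN drops unmatched parents

Fix: Put 'c.amount > 167.34' in the JOIN's ON clause instead of WHERE

Corrected query:
SELECT p.name, c.amount FROM customers p LEFT JOIN purchases c ON c.customer_id = p.id AND c.amount > 167.34

Result:
name  | amount 
------+--------
Frank | 201.81 
Frank | 767.12 
Frank | 996.48 
Frank | 1735.83
Grace | NULL   
Alice | 283.9  
Alice | 512.79 
Alice | 972.34 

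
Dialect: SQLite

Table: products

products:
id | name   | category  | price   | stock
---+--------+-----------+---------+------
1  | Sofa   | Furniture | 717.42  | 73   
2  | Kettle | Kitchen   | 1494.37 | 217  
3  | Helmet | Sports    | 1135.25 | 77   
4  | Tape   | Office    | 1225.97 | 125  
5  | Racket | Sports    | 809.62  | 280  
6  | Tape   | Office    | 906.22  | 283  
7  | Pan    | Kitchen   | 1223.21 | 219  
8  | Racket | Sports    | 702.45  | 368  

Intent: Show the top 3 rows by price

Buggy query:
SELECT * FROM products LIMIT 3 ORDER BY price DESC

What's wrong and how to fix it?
Bug: ORDER BY cannot follow LIMIT; LIMIT is the final clause

Fix: Swap the clauses: ORDER BY first, then LIMIT

Corrected query:
SELECT * FROM products ORDER BY price DESC LIMIT 3

Result:
id | name   | category | price   | stock
---+--------+----------+---------+------
2  | Kettle | Kitchen  | 1494.37 | 217  
4  | Tape   | Office   | 1225.97 | 125  
7  | Pan    | Kitchen  | 1223.21 | 219  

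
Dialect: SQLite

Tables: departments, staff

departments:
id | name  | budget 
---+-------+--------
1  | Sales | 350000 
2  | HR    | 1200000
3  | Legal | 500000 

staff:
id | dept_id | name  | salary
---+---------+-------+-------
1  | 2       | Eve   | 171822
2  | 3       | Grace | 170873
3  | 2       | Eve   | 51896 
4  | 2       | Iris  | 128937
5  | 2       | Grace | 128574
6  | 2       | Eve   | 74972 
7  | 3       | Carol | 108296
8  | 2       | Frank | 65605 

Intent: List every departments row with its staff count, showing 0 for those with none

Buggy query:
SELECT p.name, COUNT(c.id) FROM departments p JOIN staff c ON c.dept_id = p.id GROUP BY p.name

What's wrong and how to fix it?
Bug: An inner join excludes parents with zero children

Fix: Use LEFT JOIN so parents without children still appear (COUNT(c.id) gives 0)

Corrected query:
SELECT p.name, COUNT(c.id) FROM departments p LEFT JOIN staff c ON c.dept_id = p.id GROUP BY p.name

Result:
name  | COUNT(c.id)
------+------------
HR    | 6          
Legal | 2          
Sales | 0          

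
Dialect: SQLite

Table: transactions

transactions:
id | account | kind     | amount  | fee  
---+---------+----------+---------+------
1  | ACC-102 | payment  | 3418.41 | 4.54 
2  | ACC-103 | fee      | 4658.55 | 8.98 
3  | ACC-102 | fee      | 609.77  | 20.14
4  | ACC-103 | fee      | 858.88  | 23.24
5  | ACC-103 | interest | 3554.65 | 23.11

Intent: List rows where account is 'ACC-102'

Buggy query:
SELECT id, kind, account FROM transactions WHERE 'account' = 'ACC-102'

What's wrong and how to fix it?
Bug: Single quotes denote string literals in SQL; the column name is being compared as a constant string

Fix: Remove the quotes around the column name (or use double quotes for an identifier)

Corrected query:
SELECT id, kind, account FROM transactions WHERE account = 'ACC-102'

Result:
id | kind    | account
---+---------+--------
1  | payment | ACC-102
3  | fee     | ACC-102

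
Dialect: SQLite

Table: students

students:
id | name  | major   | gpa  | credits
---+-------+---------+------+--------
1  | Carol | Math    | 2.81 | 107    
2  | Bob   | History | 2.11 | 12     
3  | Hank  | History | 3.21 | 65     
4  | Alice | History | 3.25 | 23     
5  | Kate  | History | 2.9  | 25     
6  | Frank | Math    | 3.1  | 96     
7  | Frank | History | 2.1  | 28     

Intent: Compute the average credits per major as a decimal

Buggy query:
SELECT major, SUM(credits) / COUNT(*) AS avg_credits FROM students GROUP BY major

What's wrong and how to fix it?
Bug: Both operands are integers, so '/' performs integer division and truncates

Fix: Multiply by 1.0 (or CAST to REAL) to force floating-point division

Corrected query:
SELECT major, SUM(credits) * 1.0 / COUNT(*) AS avg_credits FROM students GROUP BY major

Result:
major   | avg_credits
--------+------------
History | 30.6       
Math    | 101.5      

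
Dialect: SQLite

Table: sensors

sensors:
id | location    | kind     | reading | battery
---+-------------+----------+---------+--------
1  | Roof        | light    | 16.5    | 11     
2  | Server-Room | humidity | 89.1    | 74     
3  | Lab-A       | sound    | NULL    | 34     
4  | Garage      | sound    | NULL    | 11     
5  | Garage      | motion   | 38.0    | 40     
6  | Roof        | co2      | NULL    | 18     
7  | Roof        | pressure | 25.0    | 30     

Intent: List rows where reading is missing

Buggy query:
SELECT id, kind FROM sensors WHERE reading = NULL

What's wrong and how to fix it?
Bug: '= NULL' is always unknown in SQL three-valued logic, so no rows match

Fix: Replace '= NULL' with 'IS NULL'

Corrected query:
SELECT id, kind FROM sensors WHERE reading IS NULL

Result:
id | kind 
---+------
3  | sound
4  | sound
6  | co2  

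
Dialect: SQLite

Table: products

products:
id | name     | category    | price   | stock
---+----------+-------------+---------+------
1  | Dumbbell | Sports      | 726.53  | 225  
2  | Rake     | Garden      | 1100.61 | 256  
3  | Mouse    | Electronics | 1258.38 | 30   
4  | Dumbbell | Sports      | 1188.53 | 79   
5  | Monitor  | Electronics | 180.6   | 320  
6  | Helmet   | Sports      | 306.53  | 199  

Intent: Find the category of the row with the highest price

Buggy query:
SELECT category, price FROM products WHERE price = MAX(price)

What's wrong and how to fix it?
Bug: MAX(price) is an aggregate and cannot be used directly in WHERE

Fix: Wrap MAX in a scalar subquery so WHERE compares against a single value

Corrected query:
SELECT category, price FROM products WHERE price = (SELECT MAX(price) FROM products)

Result:
category    | price  
------------+--------
Electronics | 1258.38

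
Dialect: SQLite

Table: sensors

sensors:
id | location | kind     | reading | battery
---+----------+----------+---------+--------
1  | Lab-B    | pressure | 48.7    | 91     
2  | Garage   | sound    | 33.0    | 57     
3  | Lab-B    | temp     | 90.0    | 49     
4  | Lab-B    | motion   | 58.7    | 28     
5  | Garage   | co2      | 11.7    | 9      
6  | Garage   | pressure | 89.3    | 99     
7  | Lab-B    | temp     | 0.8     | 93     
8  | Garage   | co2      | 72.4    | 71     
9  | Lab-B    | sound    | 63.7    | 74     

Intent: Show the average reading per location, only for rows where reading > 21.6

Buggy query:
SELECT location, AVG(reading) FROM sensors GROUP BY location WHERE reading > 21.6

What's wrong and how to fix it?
Bug: Row-level WHERE must come before GROUP BY in the clause order

Fix: Move the WHERE clause before GROUP BY

Corrected query:
SELECT location, AVG(reading) FROM sensors WHERE reading > 21.6 GROUP BY location

Result:
location | AVG(reading)
---------+-------------
Garage   | 64.9        
Lab-B    | 65.275      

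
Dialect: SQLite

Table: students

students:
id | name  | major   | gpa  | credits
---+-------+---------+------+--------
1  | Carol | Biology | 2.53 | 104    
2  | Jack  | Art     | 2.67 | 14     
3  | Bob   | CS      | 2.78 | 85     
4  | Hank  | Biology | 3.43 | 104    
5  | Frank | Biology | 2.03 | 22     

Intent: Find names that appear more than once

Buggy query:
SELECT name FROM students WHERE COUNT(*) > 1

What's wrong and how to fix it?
Bug: COUNT(*) is an aggregate and cannot be used in WHERE

Fix: Group first, then use HAVING for the count condition

Corrected query:
SELECT name FROM students GROUP BY name HAVING COUNT(*) > 1

Result:
(no rows)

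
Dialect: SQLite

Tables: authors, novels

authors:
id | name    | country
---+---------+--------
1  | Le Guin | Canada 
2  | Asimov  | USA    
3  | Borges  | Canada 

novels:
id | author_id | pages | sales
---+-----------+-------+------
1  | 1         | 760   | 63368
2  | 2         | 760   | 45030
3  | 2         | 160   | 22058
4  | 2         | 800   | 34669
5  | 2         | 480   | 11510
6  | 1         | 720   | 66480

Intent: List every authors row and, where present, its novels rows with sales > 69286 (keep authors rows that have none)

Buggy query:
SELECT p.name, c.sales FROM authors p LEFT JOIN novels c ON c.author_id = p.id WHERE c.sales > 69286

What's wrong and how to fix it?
Bug: Filtering c.sales in WHERE discards the NULL rows produced by LEFT JOIN, turning it into an inner join

Fix: Put 'c.sales > 69286' in the JOIN's ON clause instead of WHERE

Corrected query:
SELECT p.name, c.sales FROM authors p LEFT JOIN novels c ON c.author_id = p.id AND c.sales > 69286

Result:
name    | sales
--------+------
Le Guin | NULL 
Asimov  | NULL 
Borges  | NULL 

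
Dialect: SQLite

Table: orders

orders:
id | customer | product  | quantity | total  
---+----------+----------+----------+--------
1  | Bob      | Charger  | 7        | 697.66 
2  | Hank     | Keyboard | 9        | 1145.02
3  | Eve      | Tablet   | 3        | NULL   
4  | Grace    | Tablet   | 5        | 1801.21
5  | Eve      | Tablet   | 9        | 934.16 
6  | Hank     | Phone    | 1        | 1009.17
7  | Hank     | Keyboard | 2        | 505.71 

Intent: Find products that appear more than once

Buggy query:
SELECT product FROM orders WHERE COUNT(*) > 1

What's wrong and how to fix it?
Bug: WHERE can't reference COUNT(*); aggregates are computed after WHERE

Fix: GROUP BY product, then filter groups with HAVING COUNT(*) > 1

Corrected query:
SELECT product FROM orders GROUP BY product HAVING COUNT(*) > 1

Result:
product 
--------
Keyboard
Tablet  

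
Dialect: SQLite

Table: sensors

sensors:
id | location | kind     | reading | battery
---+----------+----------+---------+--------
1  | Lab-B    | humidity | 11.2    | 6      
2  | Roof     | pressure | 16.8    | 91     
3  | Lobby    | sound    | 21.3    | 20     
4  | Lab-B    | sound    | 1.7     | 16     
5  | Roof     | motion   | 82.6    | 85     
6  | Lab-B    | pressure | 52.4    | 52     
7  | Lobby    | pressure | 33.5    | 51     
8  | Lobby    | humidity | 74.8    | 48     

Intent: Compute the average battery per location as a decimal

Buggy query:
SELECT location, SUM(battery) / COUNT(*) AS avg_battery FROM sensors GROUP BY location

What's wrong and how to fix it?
Bug: Both operands are integers, so '/' performs integer division and truncates

Fix: Multiply by 1.0 (or CAST to REAL) to force floating-point division

Corrected query:
SELECT location, SUM(battery) * 1.0 / COUNT(*) AS avg_battery FROM sensors GROUP BY location

Result:
location | avg_battery
---------+------------
Lab-B    | 24.666667  
Lobby    | 39.666667  
Roof     | 88         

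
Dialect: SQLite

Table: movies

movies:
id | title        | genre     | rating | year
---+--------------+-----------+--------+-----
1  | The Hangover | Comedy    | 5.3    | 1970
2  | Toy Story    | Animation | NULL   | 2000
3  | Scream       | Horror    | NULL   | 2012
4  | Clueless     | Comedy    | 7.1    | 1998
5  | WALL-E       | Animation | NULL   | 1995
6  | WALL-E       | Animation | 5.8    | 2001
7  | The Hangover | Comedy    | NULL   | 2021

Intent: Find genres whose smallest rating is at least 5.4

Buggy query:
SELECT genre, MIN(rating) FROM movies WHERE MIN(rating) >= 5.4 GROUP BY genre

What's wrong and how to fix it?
Bug: Aggregates like MIN are computed per group after WHERE runs

Fix: Use HAVING for the per-group MIN condition

Corrected query:
SELECT genre, MIN(rating) FROM movies GROUP BY genre HAVING MIN(rating) >= 5.4

Result:
genre     | MIN(rating)
----------+------------
Animation | 5.8        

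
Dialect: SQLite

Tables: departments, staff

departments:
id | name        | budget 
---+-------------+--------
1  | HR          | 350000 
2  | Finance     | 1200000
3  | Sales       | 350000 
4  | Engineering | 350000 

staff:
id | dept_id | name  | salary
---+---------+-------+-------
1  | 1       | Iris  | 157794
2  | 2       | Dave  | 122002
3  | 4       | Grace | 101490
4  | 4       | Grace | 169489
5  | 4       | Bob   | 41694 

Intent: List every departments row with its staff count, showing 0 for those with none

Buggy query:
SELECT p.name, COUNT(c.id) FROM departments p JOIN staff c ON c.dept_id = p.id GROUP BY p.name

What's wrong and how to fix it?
Bug: An inner join excludes parents with zero children

Fix: Use LEFT JOIN so parents without children still appear (COUNT(c.id) gives 0)

Corrected query:
SELECT p.name, COUNT(c.id) FROM departments p LEFT JOIN staff c ON c.dept_id = p.id GROUP BY p.name

Result:
name        | COUNT(c.id)
------------+------------
Engineering | 3          
Finance     | 1          
HR          | 1          
Sales       | 0          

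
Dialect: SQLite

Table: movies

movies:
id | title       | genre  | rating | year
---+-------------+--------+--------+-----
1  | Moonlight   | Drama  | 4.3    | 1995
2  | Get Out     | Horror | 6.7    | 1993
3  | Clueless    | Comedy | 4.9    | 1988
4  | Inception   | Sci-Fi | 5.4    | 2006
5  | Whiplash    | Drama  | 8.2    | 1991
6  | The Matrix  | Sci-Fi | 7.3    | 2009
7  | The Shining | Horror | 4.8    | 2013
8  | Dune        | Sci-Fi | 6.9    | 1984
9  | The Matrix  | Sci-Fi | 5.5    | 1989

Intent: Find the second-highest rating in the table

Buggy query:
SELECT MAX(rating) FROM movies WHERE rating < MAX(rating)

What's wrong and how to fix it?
Bug: MAX(rating) on the right of the comparison is an aggregate-in-WHERE error

Fix: Compute the overall MAX in a subquery, then take MAX of rows below it

Corrected query:
SELECT MAX(rating) FROM movies WHERE rating < (SELECT MAX(rating) FROM movies)

Result:
MAX(rating)
-----------
7.3        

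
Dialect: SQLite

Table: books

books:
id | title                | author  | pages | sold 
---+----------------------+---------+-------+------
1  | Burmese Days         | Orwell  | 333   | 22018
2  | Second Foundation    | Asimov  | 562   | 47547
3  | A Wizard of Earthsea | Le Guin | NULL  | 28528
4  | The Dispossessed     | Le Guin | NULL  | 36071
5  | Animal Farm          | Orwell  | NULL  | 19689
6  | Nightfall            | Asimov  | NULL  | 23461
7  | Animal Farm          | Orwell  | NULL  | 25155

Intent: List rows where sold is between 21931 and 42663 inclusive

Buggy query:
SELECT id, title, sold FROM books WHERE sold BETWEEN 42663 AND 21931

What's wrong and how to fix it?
Bug: The bounds are reversed; BETWEEN a AND b requires a <= b to match anything

Fix: Write BETWEEN 21931 AND 42663

Corrected query:
SELECT id, title, sold FROM books WHERE sold BETWEEN 21931 AND 42663

Result:
id | title                | sold 
---+----------------------+------
1  | Burmese Days         | 22018
3  | A Wizard of Earthsea | 28528
4  | The Dispossessed     | 36071
6  | Nightfall            | 23461
7  | Animal Farm          | 25155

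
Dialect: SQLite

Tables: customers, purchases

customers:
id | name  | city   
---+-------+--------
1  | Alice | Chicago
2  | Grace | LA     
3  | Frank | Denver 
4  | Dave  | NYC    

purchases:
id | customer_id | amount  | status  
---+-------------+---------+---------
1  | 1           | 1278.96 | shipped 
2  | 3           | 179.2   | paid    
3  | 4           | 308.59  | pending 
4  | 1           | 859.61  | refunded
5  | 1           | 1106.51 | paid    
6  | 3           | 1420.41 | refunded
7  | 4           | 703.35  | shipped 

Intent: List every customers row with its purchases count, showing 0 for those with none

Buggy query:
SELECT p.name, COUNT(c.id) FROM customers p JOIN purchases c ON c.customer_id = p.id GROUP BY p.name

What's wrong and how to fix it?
Bug: An inner join excludes parents with zero children

Fix: Use LEFT JOIN so parents without children still appear (COUNT(c.id) gives 0)

Corrected query:
SELECT p.name, COUNT(c.id) FROM customers p LEFT JOIN purchases c ON c.customer_id = p.id GROUP BY p.name

Result:
name  | COUNT(c.id)
------+------------
Alice | 3          
Dave  | 2          
Frank | 2          
Grace | 0          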